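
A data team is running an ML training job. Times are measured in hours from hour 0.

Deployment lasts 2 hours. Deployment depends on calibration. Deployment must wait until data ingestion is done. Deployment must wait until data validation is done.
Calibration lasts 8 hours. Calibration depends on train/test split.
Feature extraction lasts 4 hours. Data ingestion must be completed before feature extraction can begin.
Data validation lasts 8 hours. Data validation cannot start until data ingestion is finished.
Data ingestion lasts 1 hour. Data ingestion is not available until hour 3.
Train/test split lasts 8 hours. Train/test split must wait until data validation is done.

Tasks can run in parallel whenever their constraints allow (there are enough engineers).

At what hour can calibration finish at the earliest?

28

Data ingestion cannot begin until its own release at hour 3. It runs from hour 3 to 3 + 1 = hour 4.
Data validation waits on data ingestion (finishes hour 4), so it starts at hour 4 and finishes at 4 + 8 = hour 12.
Train/test split waits on data validation (finishes hour 12), so it starts at hour 12 and finishes at 12 + 8 = hour 20.
Calibration waits on train/test split (finishes hour 20), so it starts at hour 20 and finishes at 20 + 8 = hour 28.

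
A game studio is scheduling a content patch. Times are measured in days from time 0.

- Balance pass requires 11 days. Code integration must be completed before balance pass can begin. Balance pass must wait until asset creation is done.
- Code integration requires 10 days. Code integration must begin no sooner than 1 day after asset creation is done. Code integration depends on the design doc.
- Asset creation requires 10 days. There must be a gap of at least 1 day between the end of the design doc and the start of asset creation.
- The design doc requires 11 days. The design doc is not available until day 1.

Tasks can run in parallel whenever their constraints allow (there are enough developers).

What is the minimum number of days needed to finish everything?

The design doc waits on its own release at day 1, so it starts at day 1 and finishes at 1 + 11 = day 12.
Asset creation cannot begin until the design doc (finishes day 12, plus 1-day gap → day 13). It runs from day 13 to 13 + 10 = day 23.
Code integration cannot start until asset creation (finishes day 23, plus 1-day gap → day 24); the design doc (finishes day 12). The controlling bound is day 24, so code integration finishes at 24 + 10 = day 34.
For balance pass: code integration (finishes day 34); asset creation (finishes day 23). Taking the maximum gives a start of day 34, and it finishes at 34 + 11 = day 45.
All tasks are finished once the last one completes. Finish times: The design doc at 12, Asset creation at 23, Code integration at 34, Balance pass at 45. The latest is day 45.

45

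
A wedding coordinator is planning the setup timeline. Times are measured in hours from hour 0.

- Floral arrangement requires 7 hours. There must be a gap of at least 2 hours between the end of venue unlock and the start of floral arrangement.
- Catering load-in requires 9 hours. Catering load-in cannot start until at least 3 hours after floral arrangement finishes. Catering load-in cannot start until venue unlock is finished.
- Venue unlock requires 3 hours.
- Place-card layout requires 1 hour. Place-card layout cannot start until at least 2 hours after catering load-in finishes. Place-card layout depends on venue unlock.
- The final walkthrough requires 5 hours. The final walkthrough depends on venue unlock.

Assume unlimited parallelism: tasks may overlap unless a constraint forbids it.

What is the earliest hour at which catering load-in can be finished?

24

Venue unlock can start immediately at hour 0; it finishes at hour 3.
Floral arrangement waits on venue unlock (finishes hour 3, plus 2-hour gap → hour 5), so it starts at hour 5 and finishes at 5 + 7 = hour 12.
For catering load-in: floral arrangement (finishes hour 12, plus 3-hour gap → hour 15); venue unlock (finishes hour 3). Taking the maximum gives a start of hour 15, and it finishes at 15 + 9 = hour 24.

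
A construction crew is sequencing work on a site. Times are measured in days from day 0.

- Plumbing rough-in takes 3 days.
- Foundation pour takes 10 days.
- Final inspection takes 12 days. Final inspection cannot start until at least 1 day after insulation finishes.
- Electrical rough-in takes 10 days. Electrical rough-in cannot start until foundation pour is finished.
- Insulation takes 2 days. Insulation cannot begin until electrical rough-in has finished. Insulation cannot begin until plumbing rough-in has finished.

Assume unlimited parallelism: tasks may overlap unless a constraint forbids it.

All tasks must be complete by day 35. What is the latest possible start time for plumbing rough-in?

Final inspection must finish by day 35; it takes 12 days, so it must start by 35 − 12 = day 23.
Insulation feeds into final inspection (must start by day 23, minus 1-day gap → day 22); so insulation must finish by day 22 and therefore start by day 20.
Plumbing rough-in must finish before insulation (must start by day 20). With a 3-day duration, plumbing rough-in must start by 20 − 3 = day 17.

17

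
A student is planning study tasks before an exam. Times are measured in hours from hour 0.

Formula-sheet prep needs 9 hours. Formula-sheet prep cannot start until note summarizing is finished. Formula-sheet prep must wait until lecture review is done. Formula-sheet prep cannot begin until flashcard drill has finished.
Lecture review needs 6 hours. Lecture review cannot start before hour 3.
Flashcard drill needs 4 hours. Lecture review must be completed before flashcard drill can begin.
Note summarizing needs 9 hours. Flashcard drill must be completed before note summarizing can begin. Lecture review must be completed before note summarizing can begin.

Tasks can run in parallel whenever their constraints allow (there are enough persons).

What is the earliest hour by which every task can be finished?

31

After its own release at hour 3, lecture review can start at hour 3 and finishes at hour 9.
After lecture review (finishes hour 9), flashcard drill can start at hour 9 and finishes at hour 13.
Note summarizing has to wait for flashcard drill (finishes hour 13); lecture review (finishes hour 9). The latest of these is hour 13, so note summarizing runs hour 13 to 13 + 9 = hour 22.
Formula-sheet prep needs all of note summarizing (finishes hour 22); lecture review (finishes hour 9); flashcard drill (finishes hour 13). That puts its earliest start at hour 22; it finishes at 22 + 9 = hour 31.
All tasks are finished once the last one completes. Finish times: Lecture review at 9, Flashcard drill at 13, Note summarizing at 22, Formula-sheet prep at 31. The latest is hour 31.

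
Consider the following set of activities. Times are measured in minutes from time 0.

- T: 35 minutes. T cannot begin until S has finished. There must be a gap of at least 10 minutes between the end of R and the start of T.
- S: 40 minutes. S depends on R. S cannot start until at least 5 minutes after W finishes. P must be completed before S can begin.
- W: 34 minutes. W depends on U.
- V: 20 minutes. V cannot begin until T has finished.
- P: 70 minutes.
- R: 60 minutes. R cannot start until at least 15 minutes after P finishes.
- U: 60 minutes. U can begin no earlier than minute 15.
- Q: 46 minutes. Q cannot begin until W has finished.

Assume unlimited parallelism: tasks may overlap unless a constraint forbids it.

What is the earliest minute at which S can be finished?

185

U cannot begin until its own release at minute 15. It runs from minute 15 to 15 + 60 = minute 75.
W waits on U (finishes minute 75), so it starts at minute 75 and finishes at 75 + 34 = minute 109.
P has no prerequisites, so it starts at minute 0 and finishes at minute 70.
R waits on P (finishes minute 70, plus 15-minute gap → minute 85), so it starts at minute 85 and finishes at 85 + 60 = minute 145.
S has to wait for R (finishes minute 145); W (finishes minute 109, plus 5-minute gap → minute 114); P (finishes minute 70). The latest of these is minute 145, so S runs minute 145 to 145 + 40 = minute 185.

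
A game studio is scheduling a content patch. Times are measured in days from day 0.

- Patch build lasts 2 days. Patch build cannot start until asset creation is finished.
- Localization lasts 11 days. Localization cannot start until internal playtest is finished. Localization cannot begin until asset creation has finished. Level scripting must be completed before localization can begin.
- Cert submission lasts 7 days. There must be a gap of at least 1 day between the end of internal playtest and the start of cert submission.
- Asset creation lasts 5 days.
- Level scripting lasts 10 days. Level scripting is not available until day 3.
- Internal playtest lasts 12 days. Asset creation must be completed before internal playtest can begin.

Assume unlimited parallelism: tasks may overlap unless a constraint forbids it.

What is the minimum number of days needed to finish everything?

28

Level scripting waits on its own release at day 3, so it starts at day 3 and finishes at 3 + 10 = day 13.
Asset creation has no prerequisites, so it starts at day 0 and finishes at day 5.
Patch build waits on asset creation (finishes day 5), so it starts at day 5 and finishes at 5 + 2 = day 7.
After asset creation (finishes day 5), internal playtest can start at day 5 and finishes at day 17.
Cert submission cannot begin until internal playtest (finishes day 17, plus 1-day gap → day 18). It runs from day 18 to 18 + 7 = day 25.
Localization has to wait for internal playtest (finishes day 17); asset creation (finishes day 5); level scripting (finishes day 13). The latest of these is day 17, so localization runs day 17 to 17 + 11 = day 28.
All tasks are finished once the last one completes. Finish times: Asset creation at 5, Level scripting at 13, Internal playtest at 17, Localization at 28, Cert submission at 25, Patch build at 7. The latest is day 28.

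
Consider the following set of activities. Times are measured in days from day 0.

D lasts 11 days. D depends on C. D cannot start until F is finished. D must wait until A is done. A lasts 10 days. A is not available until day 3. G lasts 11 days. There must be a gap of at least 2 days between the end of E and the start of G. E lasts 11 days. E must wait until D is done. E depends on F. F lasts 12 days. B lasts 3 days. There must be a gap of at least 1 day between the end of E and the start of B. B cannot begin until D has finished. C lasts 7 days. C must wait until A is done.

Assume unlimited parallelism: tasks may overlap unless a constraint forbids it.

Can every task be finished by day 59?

Nothing blocks F, so it runs from day 0 to day 12.
A cannot begin until its own release at day 3. It runs from day 3 to 3 + 10 = day 13.
C waits on A (finishes day 13), so it starts at day 13 and finishes at 13 + 7 = day 20.
D has to wait for C (finishes day 20); F (finishes day 12); A (finishes day 13). The latest of these is day 20, so D runs day 20 to 20 + 11 = day 31.
For E: D (finishes day 31); F (finishes day 12). Taking the maximum gives a start of day 31, and it finishes at 31 + 11 = day 42.
G waits on E (finishes day 42, plus 2-day gap → day 44), so it starts at day 44 and finishes at 44 + 11 = day 55.
For B: E (finishes day 42, plus 1-day gap → day 43); D (finishes day 31). Taking the maximum gives a start of day 43, and it finishes at 43 + 3 = day 46.
Every task is finished by day 55, which is no later than the deadline of 59, so the schedule is feasible.

Yes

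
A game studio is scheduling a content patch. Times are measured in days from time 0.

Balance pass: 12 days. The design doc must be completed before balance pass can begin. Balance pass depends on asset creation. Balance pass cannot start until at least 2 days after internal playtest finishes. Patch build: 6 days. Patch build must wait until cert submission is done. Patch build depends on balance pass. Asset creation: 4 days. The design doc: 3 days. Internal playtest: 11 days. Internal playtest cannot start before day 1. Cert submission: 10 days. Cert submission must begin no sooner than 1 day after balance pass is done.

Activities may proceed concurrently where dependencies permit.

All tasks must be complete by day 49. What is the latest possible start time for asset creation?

16

To finish by day 49, patch build (duration 6) must start no later than day 43.
Cert submission feeds into patch build (must start by day 43); so cert submission must finish by day 43 and therefore start by day 33.
For balance pass: cert submission (must start by day 33, minus 1-day gap → day 32); patch build (must start by day 43). The most restrictive is day 32; with a 12-day duration, balance pass must start by day 20.
Asset creation has to be done before balance pass (must start by day 20). That means finishing by day 20, i.e. starting by 20 − 4 = day 16.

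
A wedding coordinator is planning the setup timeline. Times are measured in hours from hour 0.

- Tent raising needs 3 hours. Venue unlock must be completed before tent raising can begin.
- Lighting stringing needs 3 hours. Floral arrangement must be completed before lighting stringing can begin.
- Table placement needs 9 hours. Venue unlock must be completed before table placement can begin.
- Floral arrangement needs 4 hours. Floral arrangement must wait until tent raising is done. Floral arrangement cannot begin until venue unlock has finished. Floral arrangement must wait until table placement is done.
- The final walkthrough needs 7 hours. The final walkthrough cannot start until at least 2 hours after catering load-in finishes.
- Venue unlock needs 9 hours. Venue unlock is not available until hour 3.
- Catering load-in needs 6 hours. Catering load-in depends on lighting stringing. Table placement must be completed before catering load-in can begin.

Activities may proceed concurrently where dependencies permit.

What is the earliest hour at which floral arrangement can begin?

21

Venue unlock cannot begin until its own release at hour 3. It runs from hour 3 to 3 + 9 = hour 12.
Table placement waits on venue unlock (finishes hour 12), so it starts at hour 12 and finishes at 12 + 9 = hour 21.
Tent raising cannot begin until venue unlock (finishes hour 12). It runs from hour 12 to 12 + 3 = hour 15.
Floral arrangement waits on tent raising (finishes hour 15); venue unlock (finishes hour 12); table placement (finishes hour 21). The latest of these is hour 21, which is the earliest floral arrangement can start.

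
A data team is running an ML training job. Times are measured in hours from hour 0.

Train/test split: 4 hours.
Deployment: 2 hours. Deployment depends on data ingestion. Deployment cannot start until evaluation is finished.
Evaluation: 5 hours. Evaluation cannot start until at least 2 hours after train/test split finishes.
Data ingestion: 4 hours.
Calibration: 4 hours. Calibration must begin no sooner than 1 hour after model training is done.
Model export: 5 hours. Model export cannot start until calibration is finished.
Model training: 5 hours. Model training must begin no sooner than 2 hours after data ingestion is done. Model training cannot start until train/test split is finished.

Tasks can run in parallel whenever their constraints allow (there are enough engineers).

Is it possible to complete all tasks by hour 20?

No

Train/test split can start immediately at hour 0; it finishes at hour 4.
After train/test split (finishes hour 4, plus 2-hour gap → hour 6), evaluation can start at hour 6 and finishes at hour 11.
Nothing blocks data ingestion, so it runs from hour 0 to hour 4.
Deployment has to wait for data ingestion (finishes hour 4); evaluation (finishes hour 11). The latest of these is hour 11, so deployment runs hour 11 to 11 + 2 = hour 13.
Model training needs all of data ingestion (finishes hour 4, plus 2-hour gap → hour 6); train/test split (finishes hour 4). That puts its earliest start at hour 6; it finishes at 6 + 5 = hour 11.
Calibration cannot begin until model training (finishes hour 11, plus 1-hour gap → hour 12). It runs from hour 12 to 12 + 4 = hour 16.
Model export cannot begin until calibration (finishes hour 16). It runs from hour 16 to 16 + 5 = hour 21.
The earliest everything can be done is hour 21, which is after the deadline of 20, so it is not possible.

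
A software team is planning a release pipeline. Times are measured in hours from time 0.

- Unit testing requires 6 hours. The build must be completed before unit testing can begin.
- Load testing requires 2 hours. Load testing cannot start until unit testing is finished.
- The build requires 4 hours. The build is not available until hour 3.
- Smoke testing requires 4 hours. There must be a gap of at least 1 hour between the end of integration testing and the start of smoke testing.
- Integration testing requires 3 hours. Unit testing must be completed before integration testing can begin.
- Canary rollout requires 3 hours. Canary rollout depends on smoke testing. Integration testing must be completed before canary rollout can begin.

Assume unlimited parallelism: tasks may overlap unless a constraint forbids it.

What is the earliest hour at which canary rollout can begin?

21

The build waits on its own release at hour 3, so it starts at hour 3 and finishes at 3 + 4 = hour 7.
After the build (finishes hour 7), unit testing can start at hour 7 and finishes at hour 13.
Integration testing cannot begin until unit testing (finishes hour 13). It runs from hour 13 to 13 + 3 = hour 16.
Smoke testing waits on integration testing (finishes hour 16, plus 1-hour gap → hour 17), so it starts at hour 17 and finishes at 17 + 4 = hour 21.
Canary rollout waits on smoke testing (finishes hour 21); integration testing (finishes hour 16). The latest of these is hour 21, which is the earliest canary rollout can start.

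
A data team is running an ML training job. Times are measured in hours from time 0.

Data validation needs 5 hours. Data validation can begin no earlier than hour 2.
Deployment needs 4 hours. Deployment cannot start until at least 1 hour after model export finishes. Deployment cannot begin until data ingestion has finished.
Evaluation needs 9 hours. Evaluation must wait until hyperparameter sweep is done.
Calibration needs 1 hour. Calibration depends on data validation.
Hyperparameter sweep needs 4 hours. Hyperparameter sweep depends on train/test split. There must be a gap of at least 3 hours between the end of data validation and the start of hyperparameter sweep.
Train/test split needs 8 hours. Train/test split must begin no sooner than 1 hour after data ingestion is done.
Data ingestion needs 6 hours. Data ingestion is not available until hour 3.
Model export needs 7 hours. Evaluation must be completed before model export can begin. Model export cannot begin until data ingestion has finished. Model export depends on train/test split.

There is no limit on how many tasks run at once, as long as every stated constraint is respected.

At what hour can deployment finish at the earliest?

After its own release at hour 2, data validation can start at hour 2 and finishes at hour 7.
Data ingestion cannot begin until its own release at hour 3. It runs from hour 3 to 3 + 6 = hour 9.
Train/test split waits on data ingestion (finishes hour 9, plus 1-hour gap → hour 10), so it starts at hour 10 and finishes at 10 + 8 = hour 18.
Hyperparameter sweep cannot start until train/test split (finishes hour 18); data validation (finishes hour 7, plus 3-hour gap → hour 10). The controlling bound is hour 18, so hyperparameter sweep finishes at 18 + 4 = hour 22.
After hyperparameter sweep (finishes hour 22), evaluation can start at hour 22 and finishes at hour 31.
Model export cannot start until evaluation (finishes hour 31); data ingestion (finishes hour 9); train/test split (finishes hour 18). The controlling bound is hour 31, so model export finishes at 31 + 7 = hour 38.
Deployment needs all of model export (finishes hour 38, plus 1-hour gap → hour 39); data ingestion (finishes hour 9). That puts its earliest start at hour 39; it finishes at 39 + 4 = hour 43.

43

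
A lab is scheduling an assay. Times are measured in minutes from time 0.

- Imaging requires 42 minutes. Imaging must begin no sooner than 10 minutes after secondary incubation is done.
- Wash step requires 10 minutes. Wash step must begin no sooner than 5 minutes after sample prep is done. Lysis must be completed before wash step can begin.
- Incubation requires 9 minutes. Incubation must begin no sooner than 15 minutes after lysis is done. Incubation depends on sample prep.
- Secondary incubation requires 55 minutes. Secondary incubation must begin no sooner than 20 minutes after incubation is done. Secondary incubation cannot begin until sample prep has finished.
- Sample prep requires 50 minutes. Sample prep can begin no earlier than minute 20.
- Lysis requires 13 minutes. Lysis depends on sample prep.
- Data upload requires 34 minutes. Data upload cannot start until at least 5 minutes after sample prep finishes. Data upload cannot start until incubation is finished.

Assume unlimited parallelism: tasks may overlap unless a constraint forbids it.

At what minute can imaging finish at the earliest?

234

Sample prep waits on its own release at minute 20, so it starts at minute 20 and finishes at 20 + 50 = minute 70.
After sample prep (finishes minute 70), lysis can start at minute 70 and finishes at minute 83.
Incubation needs all of lysis (finishes minute 83, plus 15-minute gap → minute 98); sample prep (finishes minute 70). That puts its earliest start at minute 98; it finishes at 98 + 9 = minute 107.
Secondary incubation needs all of incubation (finishes minute 107, plus 20-minute gap → minute 127); sample prep (finishes minute 70). That puts its earliest start at minute 127; it finishes at 127 + 55 = minute 182.
After secondary incubation (finishes minute 182, plus 10-minute gap → minute 192), imaging can start at minute 192 and finishes at minute 234.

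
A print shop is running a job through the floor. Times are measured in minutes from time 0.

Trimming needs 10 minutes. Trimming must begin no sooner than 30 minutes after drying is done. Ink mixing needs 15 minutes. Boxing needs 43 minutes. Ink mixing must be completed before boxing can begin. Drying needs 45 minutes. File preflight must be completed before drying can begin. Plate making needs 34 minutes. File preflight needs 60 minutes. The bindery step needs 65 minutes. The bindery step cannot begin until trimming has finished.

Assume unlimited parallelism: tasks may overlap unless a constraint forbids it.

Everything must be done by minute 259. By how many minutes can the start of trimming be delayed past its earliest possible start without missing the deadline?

49

File preflight can start immediately at minute 0; it finishes at minute 60.
Drying cannot begin until file preflight (finishes minute 60). It runs from minute 60 to 60 + 45 = minute 105.
After drying (finishes minute 105, plus 30-minute gap → minute 135), trimming can start at minute 135 and finishes at minute 145.

Working backward from the deadline:
To finish by minute 259, the bindery step (duration 65) must start no later than minute 194.
Trimming feeds into the bindery step (must start by minute 194); so trimming must finish by minute 194 and therefore start by minute 184.
So trimming can start as early as minute 135 and as late as minute 184, giving 184 − 135 = 49 minutes of slack.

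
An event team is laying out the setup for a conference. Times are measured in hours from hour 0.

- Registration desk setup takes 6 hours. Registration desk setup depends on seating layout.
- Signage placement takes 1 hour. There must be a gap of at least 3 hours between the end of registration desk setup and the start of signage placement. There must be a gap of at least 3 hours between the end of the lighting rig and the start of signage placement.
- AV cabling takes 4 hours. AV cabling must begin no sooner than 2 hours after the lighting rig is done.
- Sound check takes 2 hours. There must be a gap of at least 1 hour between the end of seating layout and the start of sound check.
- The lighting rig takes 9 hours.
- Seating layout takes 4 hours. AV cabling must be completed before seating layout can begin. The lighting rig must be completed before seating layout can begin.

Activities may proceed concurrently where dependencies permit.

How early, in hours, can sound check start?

20

The lighting rig has no prerequisites, so it starts at hour 0 and finishes at hour 9.
AV cabling waits on the lighting rig (finishes hour 9, plus 2-hour gap → hour 11), so it starts at hour 11 and finishes at 11 + 4 = hour 15.
Seating layout has to wait for AV cabling (finishes hour 15); the lighting rig (finishes hour 9). The latest of these is hour 15, so seating layout runs hour 15 to 15 + 4 = hour 19.
Sound check waits on seating layout (finishes hour 19, plus 1-hour gap → hour 20), so the earliest it can start is hour 20.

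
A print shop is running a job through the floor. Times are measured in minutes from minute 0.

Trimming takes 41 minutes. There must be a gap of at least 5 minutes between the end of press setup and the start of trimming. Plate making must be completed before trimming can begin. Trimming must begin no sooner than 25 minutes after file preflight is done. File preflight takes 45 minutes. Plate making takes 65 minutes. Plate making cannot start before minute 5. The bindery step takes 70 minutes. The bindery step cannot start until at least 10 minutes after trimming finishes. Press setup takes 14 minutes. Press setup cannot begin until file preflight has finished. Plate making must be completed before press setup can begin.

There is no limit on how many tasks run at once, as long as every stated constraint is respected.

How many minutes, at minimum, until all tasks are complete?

210

After its own release at minute 5, plate making can start at minute 5 and finishes at minute 70.
File preflight can start immediately at minute 0; it finishes at minute 45.
Press setup cannot start until file preflight (finishes minute 45); plate making (finishes minute 70). The controlling bound is minute 70, so press setup finishes at 70 + 14 = minute 84.
Trimming has to wait for press setup (finishes minute 84, plus 5-minute gap → minute 89); plate making (finishes minute 70); file preflight (finishes minute 45, plus 25-minute gap → minute 70). The latest of these is minute 89, so trimming runs minute 89 to 89 + 41 = minute 130.
The bindery step cannot begin until trimming (finishes minute 130, plus 10-minute gap → minute 140). It runs from minute 140 to 140 + 70 = minute 210.
All tasks are finished once the last one completes. Finish times: File preflight at 45, Plate making at 70, Press setup at 84, Trimming at 130, The bindery step at 210. The latest is minute 210.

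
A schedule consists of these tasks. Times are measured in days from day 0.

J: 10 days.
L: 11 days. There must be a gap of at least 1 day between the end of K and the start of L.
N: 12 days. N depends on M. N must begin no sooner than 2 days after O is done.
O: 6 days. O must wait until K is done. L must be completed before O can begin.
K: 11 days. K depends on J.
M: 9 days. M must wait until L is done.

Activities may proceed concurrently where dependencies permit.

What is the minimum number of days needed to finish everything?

J has no prerequisites, so it starts at day 0 and finishes at day 10.
K waits on J (finishes day 10), so it starts at day 10 and finishes at 10 + 11 = day 21.
After K (finishes day 21, plus 1-day gap → day 22), L can start at day 22 and finishes at day 33.
For O: K (finishes day 21); L (finishes day 33). Taking the maximum gives a start of day 33, and it finishes at 33 + 6 = day 39.
After L (finishes day 33), M can start at day 33 and finishes at day 42.
N needs all of M (finishes day 42); O (finishes day 39, plus 2-day gap → day 41). That puts its earliest start at day 42; it finishes at 42 + 12 = day 54.
All tasks are finished once the last one completes. Finish times: J at 10, K at 21, L at 33, M at 42, N at 54, O at 39. The latest is day 54.

54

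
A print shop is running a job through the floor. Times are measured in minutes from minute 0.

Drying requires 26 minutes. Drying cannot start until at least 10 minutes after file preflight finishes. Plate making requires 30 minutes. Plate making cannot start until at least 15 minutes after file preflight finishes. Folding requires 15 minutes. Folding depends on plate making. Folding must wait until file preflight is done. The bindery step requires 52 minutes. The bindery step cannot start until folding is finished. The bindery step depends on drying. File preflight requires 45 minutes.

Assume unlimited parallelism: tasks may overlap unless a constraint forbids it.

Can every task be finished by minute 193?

Yes

File preflight has no prerequisites, so it starts at minute 0 and finishes at minute 45.
After file preflight (finishes minute 45, plus 10-minute gap → minute 55), drying can start at minute 55 and finishes at minute 81.
After file preflight (finishes minute 45, plus 15-minute gap → minute 60), plate making can start at minute 60 and finishes at minute 90.
Folding has to wait for plate making (finishes minute 90); file preflight (finishes minute 45). The latest of these is minute 90, so folding runs minute 90 to 90 + 15 = minute 105.
The bindery step needs all of folding (finishes minute 105); drying (finishes minute 81). That puts its earliest start at minute 105; it finishes at 105 + 52 = minute 157.
Every task is finished by minute 157, which is no later than the deadline of 193, so the schedule is feasible.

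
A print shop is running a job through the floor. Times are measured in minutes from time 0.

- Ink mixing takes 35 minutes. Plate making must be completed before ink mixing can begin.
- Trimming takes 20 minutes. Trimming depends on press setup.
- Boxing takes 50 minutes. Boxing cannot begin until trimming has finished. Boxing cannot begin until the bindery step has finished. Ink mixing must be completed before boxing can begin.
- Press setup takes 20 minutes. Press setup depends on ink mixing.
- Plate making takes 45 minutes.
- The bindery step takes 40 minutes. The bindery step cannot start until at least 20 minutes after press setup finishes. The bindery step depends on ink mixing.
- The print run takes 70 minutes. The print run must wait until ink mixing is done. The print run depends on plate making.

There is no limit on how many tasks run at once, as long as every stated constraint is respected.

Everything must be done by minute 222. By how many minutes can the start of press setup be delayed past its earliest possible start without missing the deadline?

Plate making has no prerequisites, so it starts at minute 0 and finishes at minute 45.
Ink mixing cannot begin until plate making (finishes minute 45). It runs from minute 45 to 45 + 35 = minute 80.
Press setup waits on ink mixing (finishes minute 80), so it starts at minute 80 and finishes at 80 + 20 = minute 100.

Working backward from the deadline:
To finish by minute 222, boxing (duration 50) must start no later than minute 172.
Trimming has to be done before boxing (must start by minute 172). That means finishing by minute 172, i.e. starting by 172 − 20 = minute 152.
Since boxing (must start by minute 172) depends on it, the bindery step must finish by minute 172. Backing off its 40-minute duration gives a latest start of minute 132.
Press setup has several dependents: trimming (must start by minute 152); the bindery step (must start by minute 132, minus 20-minute gap → minute 112). The earliest of those limits is minute 112, so press setup must start by 112 − 20 = minute 92.
So press setup can start as early as minute 80 and as late as minute 92, giving 92 − 80 = 12 minutes of slack.

12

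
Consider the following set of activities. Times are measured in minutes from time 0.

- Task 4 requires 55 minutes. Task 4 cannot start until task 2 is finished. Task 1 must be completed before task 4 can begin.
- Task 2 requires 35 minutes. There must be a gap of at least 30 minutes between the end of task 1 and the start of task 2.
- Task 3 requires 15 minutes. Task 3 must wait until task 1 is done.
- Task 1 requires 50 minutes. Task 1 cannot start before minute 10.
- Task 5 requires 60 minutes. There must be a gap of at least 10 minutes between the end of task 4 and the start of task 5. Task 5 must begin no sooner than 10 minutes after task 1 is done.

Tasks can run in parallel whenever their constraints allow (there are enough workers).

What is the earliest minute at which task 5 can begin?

190

After its own release at minute 10, task 1 can start at minute 10 and finishes at minute 60.
After task 1 (finishes minute 60, plus 30-minute gap → minute 90), task 2 can start at minute 90 and finishes at minute 125.
Task 4 has to wait for task 2 (finishes minute 125); task 1 (finishes minute 60). The latest of these is minute 125, so task 4 runs minute 125 to 125 + 55 = minute 180.
Task 5 waits on task 4 (finishes minute 180, plus 10-minute gap → minute 190); task 1 (finishes minute 60, plus 10-minute gap → minute 70). The latest of these is minute 190, which is the earliest task 5 can start.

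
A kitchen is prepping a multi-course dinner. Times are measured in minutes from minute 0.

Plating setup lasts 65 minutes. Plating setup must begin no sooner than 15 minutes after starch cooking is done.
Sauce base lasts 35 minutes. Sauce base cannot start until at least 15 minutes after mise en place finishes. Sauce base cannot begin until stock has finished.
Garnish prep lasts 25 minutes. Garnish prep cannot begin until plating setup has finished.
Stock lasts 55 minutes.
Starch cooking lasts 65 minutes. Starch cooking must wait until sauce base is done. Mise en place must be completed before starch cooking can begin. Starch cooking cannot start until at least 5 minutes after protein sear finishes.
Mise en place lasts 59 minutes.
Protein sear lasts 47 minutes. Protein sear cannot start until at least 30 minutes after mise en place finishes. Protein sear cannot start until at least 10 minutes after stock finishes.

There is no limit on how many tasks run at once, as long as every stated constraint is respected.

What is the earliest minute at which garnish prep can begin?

286

Nothing blocks stock, so it runs from minute 0 to minute 55.
Nothing blocks mise en place, so it runs from minute 0 to minute 59.
Protein sear has to wait for mise en place (finishes minute 59, plus 30-minute gap → minute 89); stock (finishes minute 55, plus 10-minute gap → minute 65). The latest of these is minute 89, so protein sear runs minute 89 to 89 + 47 = minute 136.
For sauce base: mise en place (finishes minute 59, plus 15-minute gap → minute 74); stock (finishes minute 55). Taking the maximum gives a start of minute 74, and it finishes at 74 + 35 = minute 109.
Starch cooking has to wait for sauce base (finishes minute 109); mise en place (finishes minute 59); protein sear (finishes minute 136, plus 5-minute gap → minute 141). The latest of these is minute 141, so starch cooking runs minute 141 to 141 + 65 = minute 206.
Plating setup waits on starch cooking (finishes minute 206, plus 15-minute gap → minute 221), so it starts at minute 221 and finishes at 221 + 65 = minute 286.
Garnish prep waits on plating setup (finishes minute 286), so the earliest it can start is minute 286.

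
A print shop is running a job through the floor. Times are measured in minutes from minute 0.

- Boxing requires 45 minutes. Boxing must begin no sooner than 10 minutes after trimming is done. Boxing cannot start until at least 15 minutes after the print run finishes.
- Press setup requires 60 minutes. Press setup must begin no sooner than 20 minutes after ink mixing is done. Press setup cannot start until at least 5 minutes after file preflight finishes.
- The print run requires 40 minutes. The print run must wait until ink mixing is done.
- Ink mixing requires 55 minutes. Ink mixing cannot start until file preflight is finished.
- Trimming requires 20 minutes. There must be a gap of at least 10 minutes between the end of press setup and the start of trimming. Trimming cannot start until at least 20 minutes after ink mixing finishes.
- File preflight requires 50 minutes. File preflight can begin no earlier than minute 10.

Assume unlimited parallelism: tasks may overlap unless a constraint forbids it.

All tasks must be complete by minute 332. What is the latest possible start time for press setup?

To finish by minute 332, boxing (duration 45) must start no later than minute 287.
Trimming must finish before boxing (must start by minute 287, minus 10-minute gap → minute 277). With a 20-minute duration, trimming must start by 277 − 20 = minute 257.
Press setup feeds into trimming (must start by minute 257, minus 10-minute gap → minute 247); so press setup must finish by minute 247 and therefore start by minute 187.

187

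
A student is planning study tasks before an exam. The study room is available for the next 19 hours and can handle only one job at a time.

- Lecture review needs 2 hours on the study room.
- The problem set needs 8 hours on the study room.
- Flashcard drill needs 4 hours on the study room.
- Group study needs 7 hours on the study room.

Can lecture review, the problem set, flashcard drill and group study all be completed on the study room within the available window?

No

Running back to back, the jobs need 2 + 8 + 4 + 7 = 21 hours on the study room.
Since 21 > 19, they cannot all fit.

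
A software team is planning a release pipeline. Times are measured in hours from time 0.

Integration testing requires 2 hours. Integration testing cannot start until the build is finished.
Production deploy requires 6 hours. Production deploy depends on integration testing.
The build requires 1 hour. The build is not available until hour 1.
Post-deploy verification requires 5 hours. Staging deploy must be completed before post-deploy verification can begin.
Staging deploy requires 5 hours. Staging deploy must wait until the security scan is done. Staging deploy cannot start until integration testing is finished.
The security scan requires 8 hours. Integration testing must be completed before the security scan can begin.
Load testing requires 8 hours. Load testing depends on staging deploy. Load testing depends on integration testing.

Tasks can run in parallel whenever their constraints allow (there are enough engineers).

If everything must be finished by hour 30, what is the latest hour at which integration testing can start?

Load testing must finish by hour 30; it takes 8 hours, so it must start by 30 − 8 = hour 22.
To finish by hour 30, post-deploy verification (duration 5) must start no later than hour 25.
For staging deploy: load testing (must start by hour 22); post-deploy verification (must start by hour 25). The most restrictive is hour 22; with a 5-hour duration, staging deploy must start by hour 17.
The security scan must finish before staging deploy (must start by hour 17). With an 8-hour duration, the security scan must start by 17 − 8 = hour 9.
Production deploy must finish by hour 30; it takes 6 hours, so it must start by 30 − 6 = hour 24.
Integration testing has several dependents: the security scan (must start by hour 9); staging deploy (must start by hour 17); load testing (must start by hour 22); production deploy (must start by hour 24). The earliest of those limits is hour 9, so integration testing must start by 9 − 2 = hour 7.

7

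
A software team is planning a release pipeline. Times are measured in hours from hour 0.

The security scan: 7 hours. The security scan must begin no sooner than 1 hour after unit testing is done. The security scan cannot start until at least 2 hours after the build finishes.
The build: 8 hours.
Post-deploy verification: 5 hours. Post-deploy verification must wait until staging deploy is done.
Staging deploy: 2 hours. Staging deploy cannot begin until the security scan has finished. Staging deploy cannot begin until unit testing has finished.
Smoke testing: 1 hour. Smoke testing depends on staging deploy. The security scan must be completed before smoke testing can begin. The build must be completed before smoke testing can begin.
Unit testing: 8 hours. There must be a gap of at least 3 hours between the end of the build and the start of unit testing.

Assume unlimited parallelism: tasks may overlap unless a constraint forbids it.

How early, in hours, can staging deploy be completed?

The build has no prerequisites, so it starts at hour 0 and finishes at hour 8.
Unit testing cannot begin until the build (finishes hour 8, plus 3-hour gap → hour 11). It runs from hour 11 to 11 + 8 = hour 19.
The security scan cannot start until unit testing (finishes hour 19, plus 1-hour gap → hour 20); the build (finishes hour 8, plus 2-hour gap → hour 10). The controlling bound is hour 20, so the security scan finishes at 20 + 7 = hour 27.
For staging deploy: the security scan (finishes hour 27); unit testing (finishes hour 19). Taking the maximum gives a start of hour 27, and it finishes at 27 + 2 = hour 29.

29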